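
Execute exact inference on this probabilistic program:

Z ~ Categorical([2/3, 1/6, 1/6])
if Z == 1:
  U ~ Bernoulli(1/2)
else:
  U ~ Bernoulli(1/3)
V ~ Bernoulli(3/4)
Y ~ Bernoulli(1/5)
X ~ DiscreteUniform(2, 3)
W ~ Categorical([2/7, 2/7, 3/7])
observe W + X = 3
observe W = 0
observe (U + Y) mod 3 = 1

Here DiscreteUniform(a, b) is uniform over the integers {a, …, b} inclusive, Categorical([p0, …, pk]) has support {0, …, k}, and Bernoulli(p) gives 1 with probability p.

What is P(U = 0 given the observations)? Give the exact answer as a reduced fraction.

Enumerate traces; 12 have nonzero weight after conditioning:
  (Z=0, U=0, V=0, Y=1, X=3, W=0) weight 1/315
  (Z=0, U=0, V=1, Y=1, X=3, W=0) weight 1/105
  (Z=0, U=1, V=0, Y=0, X=3, W=0) weight 2/315
  (Z=0, U=1, V=1, Y=0, X=3, W=0) weight 2/105
  (Z=1, U=0, V=0, Y=1, X=3, W=0) weight 1/1680
  (Z=1, U=0, V=1, Y=1, X=3, W=0) weight 1/560
  (Z=1, U=1, V=0, Y=0, X=3, W=0) weight 1/420
  (Z=1, U=1, V=1, Y=0, X=3, W=0) weight 1/140
  … 4 more
Group by U:
  weight(U=0) = 23/1260
  weight(U=1) = 13/315
Total weight = 23/1260 + 13/315 = 5/84
P(U=0 | obs) = 23/1260 / 5/84 = 23/75
P(U=1 | obs) = 13/315 / 5/84 = 52/75

P(U = 0 | obs) = 23/75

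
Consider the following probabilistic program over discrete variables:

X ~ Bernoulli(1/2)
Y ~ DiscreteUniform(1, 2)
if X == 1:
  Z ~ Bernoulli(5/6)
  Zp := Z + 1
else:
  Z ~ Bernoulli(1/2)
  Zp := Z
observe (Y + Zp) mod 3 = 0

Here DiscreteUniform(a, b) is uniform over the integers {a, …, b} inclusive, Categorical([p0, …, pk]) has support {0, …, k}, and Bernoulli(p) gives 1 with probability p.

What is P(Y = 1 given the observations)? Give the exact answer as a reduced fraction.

P(Y = 1 | obs) = 5/9

Enumerate traces; 3 have nonzero weight after conditioning:
  (X=0, Y=2, Z=1) weight 1/8
  (X=1, Y=1, Z=1) weight 5/24
  (X=1, Y=2, Z=0) weight 1/24
Group by Y:
  weight(Y=1) = 5/24
  weight(Y=2) = 1/6
Total weight = 5/24 + 1/6 = 3/8
P(Y=1 | obs) = 5/24 / 3/8 = 5/9
P(Y=2 | obs) = 1/6 / 3/8 = 4/9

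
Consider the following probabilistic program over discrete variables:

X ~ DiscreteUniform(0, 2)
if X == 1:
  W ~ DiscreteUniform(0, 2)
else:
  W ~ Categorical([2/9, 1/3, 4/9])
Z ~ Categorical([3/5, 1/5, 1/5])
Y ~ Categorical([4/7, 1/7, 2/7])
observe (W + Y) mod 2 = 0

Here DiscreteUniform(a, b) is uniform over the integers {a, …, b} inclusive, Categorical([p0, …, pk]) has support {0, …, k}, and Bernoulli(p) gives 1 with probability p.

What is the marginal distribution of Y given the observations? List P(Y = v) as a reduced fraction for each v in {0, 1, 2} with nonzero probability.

P(Y=0) = 8/13, P(Y=1) = 1/13, P(Y=2) = 4/13

Enumerate traces; 45 have nonzero weight after conditioning:
  (X=0, W=0, Z=0, Y=0) weight 8/315
  (X=0, W=0, Z=0, Y=2) weight 4/315
  (X=0, W=0, Z=1, Y=0) weight 8/945
  (X=0, W=0, Z=1, Y=2) weight 4/945
  (X=0, W=0, Z=2, Y=0) weight 8/945
  (X=0, W=0, Z=2, Y=2) weight 4/945
  (X=0, W=1, Z=0, Y=1) weight 1/105
  (X=0, W=1, Z=1, Y=1) weight 1/315
  … 37 more
Group by Y:
  weight(Y=0) = 8/21
  weight(Y=1) = 1/21
  weight(Y=2) = 4/21
Total weight = 8/21 + 1/21 + 4/21 = 13/21
P(Y=0 | obs) = 8/21 / 13/21 = 8/13
P(Y=1 | obs) = 1/21 / 13/21 = 1/13
P(Y=2 | obs) = 4/21 / 13/21 = 4/13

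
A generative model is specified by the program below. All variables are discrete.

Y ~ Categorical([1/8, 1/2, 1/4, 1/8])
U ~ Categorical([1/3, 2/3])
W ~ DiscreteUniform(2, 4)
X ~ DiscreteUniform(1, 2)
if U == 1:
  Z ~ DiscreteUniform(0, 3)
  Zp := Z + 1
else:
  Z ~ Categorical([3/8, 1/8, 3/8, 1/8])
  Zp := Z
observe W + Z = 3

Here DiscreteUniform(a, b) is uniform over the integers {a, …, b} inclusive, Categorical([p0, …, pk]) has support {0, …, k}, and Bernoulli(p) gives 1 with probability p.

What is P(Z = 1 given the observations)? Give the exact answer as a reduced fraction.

Enumerate traces; 32 have nonzero weight after conditioning:
  (Y=0, U=0, W=2, X=1, Z=1) weight 1/1152
  (Y=0, U=0, W=2, X=2, Z=1) weight 1/1152
  (Y=0, U=0, W=3, X=1, Z=0) weight 1/384
  (Y=0, U=0, W=3, X=2, Z=0) weight 1/384
  (Y=0, U=1, W=2, X=1, Z=1) weight 1/288
  (Y=0, U=1, W=2, X=2, Z=1) weight 1/288
  (Y=0, U=1, W=3, X=1, Z=0) weight 1/288
  (Y=0, U=1, W=3, X=2, Z=0) weight 1/288
  … 24 more
Group by Z:
  weight(Z=0) = 7/72
  weight(Z=1) = 5/72
Total weight = 7/72 + 5/72 = 1/6
P(Z=0 | obs) = 7/72 / 1/6 = 7/12
P(Z=1 | obs) = 5/72 / 1/6 = 5/12

P(Z = 1 | obs) = 5/12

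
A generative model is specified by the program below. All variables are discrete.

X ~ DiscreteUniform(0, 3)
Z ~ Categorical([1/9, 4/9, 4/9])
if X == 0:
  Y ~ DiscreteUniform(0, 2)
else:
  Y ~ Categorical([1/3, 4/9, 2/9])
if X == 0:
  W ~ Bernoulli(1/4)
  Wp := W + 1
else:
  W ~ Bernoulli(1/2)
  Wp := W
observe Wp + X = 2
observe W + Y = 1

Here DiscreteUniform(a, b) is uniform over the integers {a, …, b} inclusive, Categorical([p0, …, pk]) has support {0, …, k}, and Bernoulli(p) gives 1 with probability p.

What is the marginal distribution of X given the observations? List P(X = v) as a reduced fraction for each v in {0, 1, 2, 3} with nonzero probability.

P(X=0) = 3/17, P(X=1) = 6/17, P(X=2) = 8/17

Enumerate traces; 9 have nonzero weight after conditioning:
  (X=0, Z=0, Y=0, W=1) weight 1/432
  (X=0, Z=1, Y=0, W=1) weight 1/108
  (X=0, Z=2, Y=0, W=1) weight 1/108
  (X=1, Z=0, Y=0, W=1) weight 1/216
  (X=1, Z=1, Y=0, W=1) weight 1/54
  (X=1, Z=2, Y=0, W=1) weight 1/54
  (X=2, Z=0, Y=1, W=0) weight 1/162
  (X=2, Z=1, Y=1, W=0) weight 2/81
  … 1 more
Group by X:
  weight(X=0) = 1/48
  weight(X=1) = 1/24
  weight(X=2) = 1/18
Total weight = 1/48 + 1/24 + 1/18 = 17/144
P(X=0 | obs) = 1/48 / 17/144 = 3/17
P(X=1 | obs) = 1/24 / 17/144 = 6/17
P(X=2 | obs) = 1/18 / 17/144 = 8/17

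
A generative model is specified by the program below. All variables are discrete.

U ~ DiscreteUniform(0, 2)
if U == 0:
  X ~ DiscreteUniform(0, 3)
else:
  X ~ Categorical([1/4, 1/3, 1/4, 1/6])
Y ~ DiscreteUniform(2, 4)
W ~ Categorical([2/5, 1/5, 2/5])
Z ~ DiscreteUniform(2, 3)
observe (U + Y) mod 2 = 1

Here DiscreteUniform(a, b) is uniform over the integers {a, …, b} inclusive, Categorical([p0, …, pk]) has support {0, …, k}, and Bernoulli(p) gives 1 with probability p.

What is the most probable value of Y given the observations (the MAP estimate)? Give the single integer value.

Enumerate traces; 96 have nonzero weight after conditioning:
  (U=0, X=0, Y=3, W=0, Z=2) weight 1/180
  (U=0, X=0, Y=3, W=0, Z=3) weight 1/180
  (U=0, X=0, Y=3, W=1, Z=2) weight 1/360
  (U=0, X=0, Y=3, W=1, Z=3) weight 1/360
  (U=0, X=0, Y=3, W=2, Z=2) weight 1/180
  (U=0, X=0, Y=3, W=2, Z=3) weight 1/180
  (U=0, X=1, Y=3, W=0, Z=2) weight 1/180
  (U=0, X=1, Y=3, W=0, Z=3) weight 1/180
  (U=1, X=0, Y=2, W=0, Z=2) weight 1/180
  (U=1, X=0, Y=4, W=0, Z=2) weight 1/180
  … 86 more
Group by Y:
  weight(Y=2) = 1/9
  weight(Y=3) = 2/9
  weight(Y=4) = 1/9
Total weight = 1/9 + 2/9 + 1/9 = 4/9
P(Y=2 | obs) = 1/9 / 4/9 = 1/4
P(Y=3 | obs) = 2/9 / 4/9 = 1/2
P(Y=4 | obs) = 1/9 / 4/9 = 1/4
argmax = 3

argmax_v P(Y = v | obs) = 3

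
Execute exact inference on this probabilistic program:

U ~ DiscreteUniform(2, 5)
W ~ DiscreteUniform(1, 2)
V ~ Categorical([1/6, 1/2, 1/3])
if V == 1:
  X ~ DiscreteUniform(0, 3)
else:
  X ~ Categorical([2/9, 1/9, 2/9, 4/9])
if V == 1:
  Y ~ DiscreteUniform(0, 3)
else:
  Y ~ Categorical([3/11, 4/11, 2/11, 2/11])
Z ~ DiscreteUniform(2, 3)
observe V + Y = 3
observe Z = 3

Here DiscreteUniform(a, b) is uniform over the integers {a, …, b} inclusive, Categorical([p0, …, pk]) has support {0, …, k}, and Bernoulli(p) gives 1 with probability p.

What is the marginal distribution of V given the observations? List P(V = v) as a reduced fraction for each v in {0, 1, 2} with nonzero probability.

P(V=0) = 8/73, P(V=1) = 33/73, P(V=2) = 32/73

Enumerate traces; 96 have nonzero weight after conditioning:
  (U=2, W=1, V=0, X=0, Y=3, Z=3) weight 1/2376
  (U=2, W=1, V=0, X=1, Y=3, Z=3) weight 1/4752
  (U=2, W=1, V=0, X=2, Y=3, Z=3) weight 1/2376
  (U=2, W=1, V=0, X=3, Y=3, Z=3) weight 1/1188
  (U=2, W=1, V=1, X=0, Y=2, Z=3) weight 1/512
  (U=2, W=1, V=1, X=1, Y=2, Z=3) weight 1/512
  (U=2, W=1, V=1, X=2, Y=2, Z=3) weight 1/512
  (U=2, W=1, V=1, X=3, Y=2, Z=3) weight 1/512
  (U=2, W=1, V=2, X=0, Y=1, Z=3) weight 1/594
  … 87 more
Group by V:
  weight(V=0) = 1/66
  weight(V=1) = 1/16
  weight(V=2) = 2/33
Total weight = 1/66 + 1/16 + 2/33 = 73/528
P(V=0 | obs) = 1/66 / 73/528 = 8/73
P(V=1 | obs) = 1/16 / 73/528 = 33/73
P(V=2 | obs) = 2/33 / 73/528 = 32/73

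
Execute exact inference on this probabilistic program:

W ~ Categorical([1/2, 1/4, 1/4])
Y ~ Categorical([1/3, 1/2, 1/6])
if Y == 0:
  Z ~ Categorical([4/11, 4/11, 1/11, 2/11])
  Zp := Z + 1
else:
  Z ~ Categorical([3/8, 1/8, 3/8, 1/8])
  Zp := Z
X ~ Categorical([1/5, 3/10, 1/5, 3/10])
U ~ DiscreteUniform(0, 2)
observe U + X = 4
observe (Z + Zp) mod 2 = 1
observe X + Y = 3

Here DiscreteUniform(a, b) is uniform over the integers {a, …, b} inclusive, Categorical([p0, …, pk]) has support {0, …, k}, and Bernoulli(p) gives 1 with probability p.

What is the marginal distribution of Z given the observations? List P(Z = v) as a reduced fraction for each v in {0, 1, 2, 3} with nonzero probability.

Enumerate traces; 12 have nonzero weight after conditioning:
  (W=0, Y=0, Z=0, X=3, U=1) weight 1/165
  (W=0, Y=0, Z=1, X=3, U=1) weight 1/165
  (W=0, Y=0, Z=2, X=3, U=1) weight 1/660
  (W=0, Y=0, Z=3, X=3, U=1) weight 1/330
  (W=1, Y=0, Z=0, X=3, U=1) weight 1/330
  (W=1, Y=0, Z=1, X=3, U=1) weight 1/330
  (W=1, Y=0, Z=2, X=3, U=1) weight 1/1320
  (W=1, Y=0, Z=3, X=3, U=1) weight 1/660
  … 4 more
Group by Z:
  weight(Z=0) = 2/165
  weight(Z=1) = 2/165
  weight(Z=2) = 1/330
  weight(Z=3) = 1/165
Total weight = 2/165 + 2/165 + 1/330 + 1/165 = 1/30
P(Z=0 | obs) = 2/165 / 1/30 = 4/11
P(Z=1 | obs) = 2/165 / 1/30 = 4/11
P(Z=2 | obs) = 1/330 / 1/30 = 1/11
P(Z=3 | obs) = 1/165 / 1/30 = 2/11

P(Z=0) = 4/11, P(Z=1) = 4/11, P(Z=2) = 1/11, P(Z=3) = 2/11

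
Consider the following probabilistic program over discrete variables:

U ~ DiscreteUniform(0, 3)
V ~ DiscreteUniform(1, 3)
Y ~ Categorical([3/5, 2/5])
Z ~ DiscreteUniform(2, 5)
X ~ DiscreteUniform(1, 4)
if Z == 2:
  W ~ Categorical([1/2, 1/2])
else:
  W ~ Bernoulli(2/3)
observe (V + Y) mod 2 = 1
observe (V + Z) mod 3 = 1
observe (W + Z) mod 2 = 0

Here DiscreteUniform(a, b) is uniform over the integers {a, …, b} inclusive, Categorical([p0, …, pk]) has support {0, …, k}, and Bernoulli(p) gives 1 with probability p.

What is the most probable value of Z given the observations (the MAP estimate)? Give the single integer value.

argmax_v P(Z = v | obs) = 3

Enumerate traces; 64 have nonzero weight after conditioning:
  (U=0, V=1, Y=0, Z=3, X=1, W=1) weight 1/480
  (U=0, V=1, Y=0, Z=3, X=2, W=1) weight 1/480
  (U=0, V=1, Y=0, Z=3, X=3, W=1) weight 1/480
  (U=0, V=1, Y=0, Z=3, X=4, W=1) weight 1/480
  (U=0, V=2, Y=1, Z=2, X=1, W=0) weight 1/960
  (U=0, V=2, Y=1, Z=2, X=2, W=0) weight 1/960
  (U=0, V=2, Y=1, Z=2, X=3, W=0) weight 1/960
  (U=0, V=2, Y=1, Z=2, X=4, W=0) weight 1/960
  (U=0, V=2, Y=1, Z=5, X=1, W=1) weight 1/720
  (U=0, V=3, Y=0, Z=4, X=1, W=0) weight 1/960
  … 54 more
Group by Z:
  weight(Z=2) = 1/60
  weight(Z=3) = 1/30
  weight(Z=4) = 1/60
  weight(Z=5) = 1/45
Total weight = 1/60 + 1/30 + 1/60 + 1/45 = 4/45
P(Z=2 | obs) = 1/60 / 4/45 = 3/16
P(Z=3 | obs) = 1/30 / 4/45 = 3/8
P(Z=4 | obs) = 1/60 / 4/45 = 3/16
P(Z=5 | obs) = 1/45 / 4/45 = 1/4
argmax = 3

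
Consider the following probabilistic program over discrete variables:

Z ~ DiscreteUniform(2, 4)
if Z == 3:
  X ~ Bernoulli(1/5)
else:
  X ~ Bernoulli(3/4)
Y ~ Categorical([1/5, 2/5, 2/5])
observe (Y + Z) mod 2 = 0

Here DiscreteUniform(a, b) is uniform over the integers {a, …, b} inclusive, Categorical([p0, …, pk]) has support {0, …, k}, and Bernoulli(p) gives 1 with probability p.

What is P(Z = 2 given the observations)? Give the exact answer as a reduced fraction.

P(Z = 2 | obs) = 3/8

Enumerate traces; 10 have nonzero weight after conditioning:
  (Z=2, X=0, Y=0) weight 1/60
  (Z=2, X=0, Y=2) weight 1/30
  (Z=2, X=1, Y=0) weight 1/20
  (Z=2, X=1, Y=2) weight 1/10
  (Z=3, X=0, Y=1) weight 8/75
  (Z=3, X=1, Y=1) weight 2/75
  (Z=4, X=0, Y=0) weight 1/60
  (Z=4, X=0, Y=2) weight 1/30
  … 2 more
Group by Z:
  weight(Z=2) = 1/5
  weight(Z=3) = 2/15
  weight(Z=4) = 1/5
Total weight = 1/5 + 2/15 + 1/5 = 8/15
P(Z=2 | obs) = 1/5 / 8/15 = 3/8
P(Z=3 | obs) = 2/15 / 8/15 = 1/4
P(Z=4 | obs) = 1/5 / 8/15 = 3/8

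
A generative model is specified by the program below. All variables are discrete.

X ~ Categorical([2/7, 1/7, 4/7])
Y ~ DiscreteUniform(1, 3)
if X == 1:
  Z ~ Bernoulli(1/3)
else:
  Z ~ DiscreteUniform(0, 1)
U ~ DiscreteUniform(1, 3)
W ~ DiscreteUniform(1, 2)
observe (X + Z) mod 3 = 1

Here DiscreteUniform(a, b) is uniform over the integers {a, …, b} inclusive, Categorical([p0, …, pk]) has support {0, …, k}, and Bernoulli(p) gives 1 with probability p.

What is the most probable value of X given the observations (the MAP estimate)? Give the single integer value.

Enumerate traces; 36 have nonzero weight after conditioning:
  (X=0, Y=1, Z=1, U=1, W=1) weight 1/126
  (X=0, Y=1, Z=1, U=1, W=2) weight 1/126
  (X=0, Y=1, Z=1, U=2, W=1) weight 1/126
  (X=0, Y=1, Z=1, U=2, W=2) weight 1/126
  (X=0, Y=1, Z=1, U=3, W=1) weight 1/126
  (X=0, Y=1, Z=1, U=3, W=2) weight 1/126
  (X=0, Y=2, Z=1, U=1, W=1) weight 1/126
  (X=0, Y=2, Z=1, U=1, W=2) weight 1/126
  (X=1, Y=1, Z=0, U=1, W=1) weight 1/189
  … 27 more
Group by X:
  weight(X=0) = 1/7
  weight(X=1) = 2/21
Total weight = 1/7 + 2/21 = 5/21
P(X=0 | obs) = 1/7 / 5/21 = 3/5
P(X=1 | obs) = 2/21 / 5/21 = 2/5
argmax = 0

argmax_v P(X = v | obs) = 0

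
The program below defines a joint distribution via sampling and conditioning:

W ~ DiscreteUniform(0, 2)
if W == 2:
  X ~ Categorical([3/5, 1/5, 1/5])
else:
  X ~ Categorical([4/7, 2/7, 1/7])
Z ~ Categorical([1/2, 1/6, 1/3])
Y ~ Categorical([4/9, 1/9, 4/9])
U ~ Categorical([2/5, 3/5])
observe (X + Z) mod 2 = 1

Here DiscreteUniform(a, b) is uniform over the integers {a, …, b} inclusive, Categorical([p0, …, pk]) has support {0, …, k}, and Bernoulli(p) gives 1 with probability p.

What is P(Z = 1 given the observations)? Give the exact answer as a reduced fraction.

P(Z = 1 | obs) = 26/71

Enumerate traces; 72 have nonzero weight after conditioning:
  (W=0, X=0, Z=1, Y=0, U=0) weight 16/2835
  (W=0, X=0, Z=1, Y=0, U=1) weight 8/945
  (W=0, X=0, Z=1, Y=1, U=0) weight 4/2835
  (W=0, X=0, Z=1, Y=1, U=1) weight 2/945
  (W=0, X=0, Z=1, Y=2, U=0) weight 16/2835
  (W=0, X=0, Z=1, Y=2, U=1) weight 8/945
  (W=0, X=1, Z=0, Y=0, U=0) weight 8/945
  (W=0, X=1, Z=0, Y=0, U=1) weight 4/315
  (W=0, X=1, Z=2, Y=0, U=0) weight 16/2835
  … 63 more
Group by Z:
  weight(Z=0) = 9/70
  weight(Z=1) = 13/105
  weight(Z=2) = 3/35
Total weight = 9/70 + 13/105 + 3/35 = 71/210
P(Z=0 | obs) = 9/70 / 71/210 = 27/71
P(Z=1 | obs) = 13/105 / 71/210 = 26/71
P(Z=2 | obs) = 3/35 / 71/210 = 18/71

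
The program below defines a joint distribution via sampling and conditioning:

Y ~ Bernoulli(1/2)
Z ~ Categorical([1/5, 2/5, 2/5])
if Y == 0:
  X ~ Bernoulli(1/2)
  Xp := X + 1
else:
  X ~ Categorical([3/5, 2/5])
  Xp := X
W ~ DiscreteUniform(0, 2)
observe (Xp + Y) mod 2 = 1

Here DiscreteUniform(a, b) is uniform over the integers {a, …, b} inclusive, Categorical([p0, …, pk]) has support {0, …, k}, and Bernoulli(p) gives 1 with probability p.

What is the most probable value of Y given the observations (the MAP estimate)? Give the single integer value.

argmax_v P(Y = v | obs) = 1

Enumerate traces; 18 have nonzero weight after conditioning:
  (Y=0, Z=0, X=0, W=0) weight 1/60
  (Y=0, Z=0, X=0, W=1) weight 1/60
  (Y=0, Z=0, X=0, W=2) weight 1/60
  (Y=0, Z=1, X=0, W=0) weight 1/30
  (Y=0, Z=1, X=0, W=1) weight 1/30
  (Y=0, Z=1, X=0, W=2) weight 1/30
  (Y=0, Z=2, X=0, W=0) weight 1/30
  (Y=0, Z=2, X=0, W=1) weight 1/30
  (Y=1, Z=0, X=0, W=0) weight 1/50
  … 9 more
Group by Y:
  weight(Y=0) = 1/4
  weight(Y=1) = 3/10
Total weight = 1/4 + 3/10 = 11/20
P(Y=0 | obs) = 1/4 / 11/20 = 5/11
P(Y=1 | obs) = 3/10 / 11/20 = 6/11
argmax = 1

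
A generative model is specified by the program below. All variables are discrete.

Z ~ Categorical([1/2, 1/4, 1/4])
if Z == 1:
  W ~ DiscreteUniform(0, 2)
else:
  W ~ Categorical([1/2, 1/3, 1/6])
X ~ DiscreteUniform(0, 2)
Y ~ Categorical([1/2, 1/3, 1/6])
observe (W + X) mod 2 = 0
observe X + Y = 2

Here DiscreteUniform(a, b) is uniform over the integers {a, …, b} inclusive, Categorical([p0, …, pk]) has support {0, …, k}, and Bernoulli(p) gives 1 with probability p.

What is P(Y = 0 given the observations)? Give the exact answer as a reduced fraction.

P(Y = 0 | obs) = 3/5

Enumerate traces; 15 have nonzero weight after conditioning:
  (Z=0, W=0, X=0, Y=2) weight 1/72
  (Z=0, W=0, X=2, Y=0) weight 1/24
  (Z=0, W=1, X=1, Y=1) weight 1/54
  (Z=0, W=2, X=0, Y=2) weight 1/216
  (Z=0, W=2, X=2, Y=0) weight 1/72
  (Z=1, W=0, X=0, Y=2) weight 1/216
  (Z=1, W=0, X=2, Y=0) weight 1/72
  (Z=1, W=1, X=1, Y=1) weight 1/108
  … 7 more
Group by Y:
  weight(Y=0) = 1/9
  weight(Y=1) = 1/27
  weight(Y=2) = 1/27
Total weight = 1/9 + 1/27 + 1/27 = 5/27
P(Y=0 | obs) = 1/9 / 5/27 = 3/5
P(Y=1 | obs) = 1/27 / 5/27 = 1/5
P(Y=2 | obs) = 1/27 / 5/27 = 1/5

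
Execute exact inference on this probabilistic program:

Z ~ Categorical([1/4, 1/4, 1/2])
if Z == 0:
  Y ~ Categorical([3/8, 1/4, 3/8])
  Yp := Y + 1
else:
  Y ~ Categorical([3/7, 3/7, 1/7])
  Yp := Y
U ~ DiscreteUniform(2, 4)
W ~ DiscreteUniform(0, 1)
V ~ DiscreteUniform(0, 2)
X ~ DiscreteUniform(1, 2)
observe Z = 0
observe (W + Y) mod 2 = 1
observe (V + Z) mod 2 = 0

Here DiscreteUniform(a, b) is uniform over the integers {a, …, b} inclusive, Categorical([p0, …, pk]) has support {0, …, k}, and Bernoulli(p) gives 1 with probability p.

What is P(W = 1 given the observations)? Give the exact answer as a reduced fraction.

Enumerate traces; 36 have nonzero weight after conditioning:
  (Z=0, Y=0, U=2, W=1, V=0, X=1) weight 1/384
  (Z=0, Y=0, U=2, W=1, V=0, X=2) weight 1/384
  (Z=0, Y=0, U=2, W=1, V=2, X=1) weight 1/384
  (Z=0, Y=0, U=2, W=1, V=2, X=2) weight 1/384
  (Z=0, Y=0, U=3, W=1, V=0, X=1) weight 1/384
  (Z=0, Y=0, U=3, W=1, V=0, X=2) weight 1/384
  (Z=0, Y=0, U=3, W=1, V=2, X=1) weight 1/384
  (Z=0, Y=0, U=3, W=1, V=2, X=2) weight 1/384
  (Z=0, Y=1, U=2, W=0, V=0, X=1) weight 1/576
  … 27 more
Group by W:
  weight(W=0) = 1/48
  weight(W=1) = 1/16
Total weight = 1/48 + 1/16 = 1/12
P(W=0 | obs) = 1/48 / 1/12 = 1/4
P(W=1 | obs) = 1/16 / 1/12 = 3/4

P(W = 1 | obs) = 3/4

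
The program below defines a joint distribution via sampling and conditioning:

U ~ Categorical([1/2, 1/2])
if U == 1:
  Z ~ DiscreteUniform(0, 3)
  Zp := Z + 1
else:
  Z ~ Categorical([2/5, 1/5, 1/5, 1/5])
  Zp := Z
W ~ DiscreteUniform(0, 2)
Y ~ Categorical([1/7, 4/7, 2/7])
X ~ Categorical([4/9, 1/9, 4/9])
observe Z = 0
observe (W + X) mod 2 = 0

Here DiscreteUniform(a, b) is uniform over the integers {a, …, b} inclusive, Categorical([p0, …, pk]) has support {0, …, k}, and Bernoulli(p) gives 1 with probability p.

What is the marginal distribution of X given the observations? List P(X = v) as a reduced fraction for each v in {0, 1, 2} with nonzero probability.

P(X=0) = 8/17, P(X=1) = 1/17, P(X=2) = 8/17

Enumerate traces; 30 have nonzero weight after conditioning:
  (U=0, Z=0, W=0, Y=0, X=0) weight 4/945
  (U=0, Z=0, W=0, Y=0, X=2) weight 4/945
  (U=0, Z=0, W=0, Y=1, X=0) weight 16/945
  (U=0, Z=0, W=0, Y=1, X=2) weight 16/945
  (U=0, Z=0, W=0, Y=2, X=0) weight 8/945
  (U=0, Z=0, W=0, Y=2, X=2) weight 8/945
  (U=0, Z=0, W=1, Y=0, X=1) weight 1/945
  (U=0, Z=0, W=1, Y=1, X=1) weight 4/945
  … 22 more
Group by X:
  weight(X=0) = 13/135
  weight(X=1) = 13/1080
  weight(X=2) = 13/135
Total weight = 13/135 + 13/1080 + 13/135 = 221/1080
P(X=0 | obs) = 13/135 / 221/1080 = 8/17
P(X=1 | obs) = 13/1080 / 221/1080 = 1/17
P(X=2 | obs) = 13/135 / 221/1080 = 8/17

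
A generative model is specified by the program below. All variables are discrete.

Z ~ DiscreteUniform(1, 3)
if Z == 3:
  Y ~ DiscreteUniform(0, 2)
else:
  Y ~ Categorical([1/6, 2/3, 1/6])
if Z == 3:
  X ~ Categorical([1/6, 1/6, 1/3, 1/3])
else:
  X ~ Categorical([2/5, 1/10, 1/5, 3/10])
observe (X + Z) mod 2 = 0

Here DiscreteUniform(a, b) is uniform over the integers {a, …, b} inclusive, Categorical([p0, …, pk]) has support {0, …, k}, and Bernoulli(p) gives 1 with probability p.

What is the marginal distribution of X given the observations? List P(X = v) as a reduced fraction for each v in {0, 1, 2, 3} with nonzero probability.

P(X=0) = 4/15, P(X=1) = 8/45, P(X=2) = 2/15, P(X=3) = 19/45

Enumerate traces; 18 have nonzero weight after conditioning:
  (Z=1, Y=0, X=1) weight 1/180
  (Z=1, Y=0, X=3) weight 1/60
  (Z=1, Y=1, X=1) weight 1/45
  (Z=1, Y=1, X=3) weight 1/15
  (Z=1, Y=2, X=1) weight 1/180
  (Z=1, Y=2, X=3) weight 1/60
  (Z=2, Y=0, X=0) weight 1/45
  (Z=2, Y=0, X=2) weight 1/90
  … 10 more
Group by X:
  weight(X=0) = 2/15
  weight(X=1) = 4/45
  weight(X=2) = 1/15
  weight(X=3) = 19/90
Total weight = 2/15 + 4/45 + 1/15 + 19/90 = 1/2
P(X=0 | obs) = 2/15 / 1/2 = 4/15
P(X=1 | obs) = 4/45 / 1/2 = 8/45
P(X=2 | obs) = 1/15 / 1/2 = 2/15
P(X=3 | obs) = 19/90 / 1/2 = 19/45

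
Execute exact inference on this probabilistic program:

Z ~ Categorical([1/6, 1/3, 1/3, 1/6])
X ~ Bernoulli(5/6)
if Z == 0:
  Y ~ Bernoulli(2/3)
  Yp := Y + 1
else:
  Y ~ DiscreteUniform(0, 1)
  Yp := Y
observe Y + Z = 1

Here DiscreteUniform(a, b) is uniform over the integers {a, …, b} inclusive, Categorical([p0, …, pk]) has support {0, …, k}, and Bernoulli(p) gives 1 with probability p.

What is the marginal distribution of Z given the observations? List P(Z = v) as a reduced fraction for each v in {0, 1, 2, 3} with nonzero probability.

Enumerate traces; 4 have nonzero weight after conditioning:
  (Z=0, X=0, Y=1) weight 1/54
  (Z=0, X=1, Y=1) weight 5/54
  (Z=1, X=0, Y=0) weight 1/36
  (Z=1, X=1, Y=0) weight 5/36
Group by Z:
  weight(Z=0) = 1/9
  weight(Z=1) = 1/6
Total weight = 1/9 + 1/6 = 5/18
P(Z=0 | obs) = 1/9 / 5/18 = 2/5
P(Z=1 | obs) = 1/6 / 5/18 = 3/5

P(Z=0) = 2/5, P(Z=1) = 3/5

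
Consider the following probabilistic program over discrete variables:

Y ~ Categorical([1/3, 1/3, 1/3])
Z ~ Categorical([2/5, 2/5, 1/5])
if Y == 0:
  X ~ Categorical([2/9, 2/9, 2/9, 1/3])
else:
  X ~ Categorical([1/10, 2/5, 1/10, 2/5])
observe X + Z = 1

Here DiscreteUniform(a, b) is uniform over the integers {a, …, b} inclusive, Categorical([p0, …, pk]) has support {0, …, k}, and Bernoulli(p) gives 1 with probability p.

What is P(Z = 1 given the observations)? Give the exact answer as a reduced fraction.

P(Z = 1 | obs) = 19/65

Enumerate traces; 6 have nonzero weight after conditioning:
  (Y=0, Z=0, X=1) weight 4/135
  (Y=0, Z=1, X=0) weight 4/135
  (Y=1, Z=0, X=1) weight 4/75
  (Y=1, Z=1, X=0) weight 1/75
  (Y=2, Z=0, X=1) weight 4/75
  (Y=2, Z=1, X=0) weight 1/75
Group by Z:
  weight(Z=0) = 92/675
  weight(Z=1) = 38/675
Total weight = 92/675 + 38/675 = 26/135
P(Z=0 | obs) = 92/675 / 26/135 = 46/65
P(Z=1 | obs) = 38/675 / 26/135 = 19/65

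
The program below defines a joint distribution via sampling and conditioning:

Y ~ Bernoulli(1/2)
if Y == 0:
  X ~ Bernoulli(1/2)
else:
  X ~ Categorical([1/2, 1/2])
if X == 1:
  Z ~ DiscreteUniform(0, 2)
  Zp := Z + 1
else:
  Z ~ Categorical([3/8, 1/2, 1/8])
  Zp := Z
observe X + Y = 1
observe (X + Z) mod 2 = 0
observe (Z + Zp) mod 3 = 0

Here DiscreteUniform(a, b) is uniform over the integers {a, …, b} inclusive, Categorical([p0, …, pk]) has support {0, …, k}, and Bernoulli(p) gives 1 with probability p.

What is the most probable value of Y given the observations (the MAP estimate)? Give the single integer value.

argmax_v P(Y = v | obs) = 1

Enumerate traces; 2 have nonzero weight after conditioning:
  (Y=0, X=1, Z=1) weight 1/12
  (Y=1, X=0, Z=0) weight 3/32
Group by Y:
  weight(Y=0) = 1/12
  weight(Y=1) = 3/32
Total weight = 1/12 + 3/32 = 17/96
P(Y=0 | obs) = 1/12 / 17/96 = 8/17
P(Y=1 | obs) = 3/32 / 17/96 = 9/17
argmax = 1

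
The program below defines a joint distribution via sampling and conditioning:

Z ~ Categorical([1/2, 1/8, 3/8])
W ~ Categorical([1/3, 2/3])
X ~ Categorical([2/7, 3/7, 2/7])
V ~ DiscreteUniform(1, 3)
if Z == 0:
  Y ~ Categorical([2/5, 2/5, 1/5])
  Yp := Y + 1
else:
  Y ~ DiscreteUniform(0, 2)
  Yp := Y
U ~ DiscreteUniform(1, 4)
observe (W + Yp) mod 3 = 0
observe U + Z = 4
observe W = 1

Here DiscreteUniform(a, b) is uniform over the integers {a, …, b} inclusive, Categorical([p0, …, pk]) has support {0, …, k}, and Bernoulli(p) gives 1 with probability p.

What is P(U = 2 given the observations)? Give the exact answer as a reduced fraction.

P(U = 2 | obs) = 15/44

Enumerate traces; 27 have nonzero weight after conditioning:
  (Z=0, W=1, X=0, V=1, Y=1, U=4) weight 1/315
  (Z=0, W=1, X=0, V=2, Y=1, U=4) weight 1/315
  (Z=0, W=1, X=0, V=3, Y=1, U=4) weight 1/315
  (Z=0, W=1, X=1, V=1, Y=1, U=4) weight 1/210
  (Z=0, W=1, X=1, V=2, Y=1, U=4) weight 1/210
  (Z=0, W=1, X=1, V=3, Y=1, U=4) weight 1/210
  (Z=0, W=1, X=2, V=1, Y=1, U=4) weight 1/315
  (Z=0, W=1, X=2, V=2, Y=1, U=4) weight 1/315
  (Z=1, W=1, X=0, V=1, Y=2, U=3) weight 1/1512
  (Z=2, W=1, X=0, V=1, Y=2, U=2) weight 1/504
  … 17 more
Group by U:
  weight(U=2) = 1/48
  weight(U=3) = 1/144
  weight(U=4) = 1/30
Total weight = 1/48 + 1/144 + 1/30 = 11/180
P(U=2 | obs) = 1/48 / 11/180 = 15/44
P(U=3 | obs) = 1/144 / 11/180 = 5/44
P(U=4 | obs) = 1/30 / 11/180 = 6/11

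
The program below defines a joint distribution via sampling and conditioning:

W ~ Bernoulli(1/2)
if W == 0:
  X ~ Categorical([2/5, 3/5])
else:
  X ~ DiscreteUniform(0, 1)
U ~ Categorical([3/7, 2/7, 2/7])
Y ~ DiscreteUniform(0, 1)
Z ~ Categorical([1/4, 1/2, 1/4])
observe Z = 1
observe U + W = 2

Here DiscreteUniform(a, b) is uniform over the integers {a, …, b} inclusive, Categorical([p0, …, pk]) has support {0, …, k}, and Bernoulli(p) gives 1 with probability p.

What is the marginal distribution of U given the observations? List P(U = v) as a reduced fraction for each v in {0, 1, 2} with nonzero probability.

Enumerate traces; 8 have nonzero weight after conditioning:
  (W=0, X=0, U=2, Y=0, Z=1) weight 1/70
  (W=0, X=0, U=2, Y=1, Z=1) weight 1/70
  (W=0, X=1, U=2, Y=0, Z=1) weight 3/140
  (W=0, X=1, U=2, Y=1, Z=1) weight 3/140
  (W=1, X=0, U=1, Y=0, Z=1) weight 1/56
  (W=1, X=0, U=1, Y=1, Z=1) weight 1/56
  (W=1, X=1, U=1, Y=0, Z=1) weight 1/56
  (W=1, X=1, U=1, Y=1, Z=1) weight 1/56
Group by U:
  weight(U=1) = 1/14
  weight(U=2) = 1/14
Total weight = 1/14 + 1/14 = 1/7
P(U=1 | obs) = 1/14 / 1/7 = 1/2
P(U=2 | obs) = 1/14 / 1/7 = 1/2

P(U=1) = 1/2, P(U=2) = 1/2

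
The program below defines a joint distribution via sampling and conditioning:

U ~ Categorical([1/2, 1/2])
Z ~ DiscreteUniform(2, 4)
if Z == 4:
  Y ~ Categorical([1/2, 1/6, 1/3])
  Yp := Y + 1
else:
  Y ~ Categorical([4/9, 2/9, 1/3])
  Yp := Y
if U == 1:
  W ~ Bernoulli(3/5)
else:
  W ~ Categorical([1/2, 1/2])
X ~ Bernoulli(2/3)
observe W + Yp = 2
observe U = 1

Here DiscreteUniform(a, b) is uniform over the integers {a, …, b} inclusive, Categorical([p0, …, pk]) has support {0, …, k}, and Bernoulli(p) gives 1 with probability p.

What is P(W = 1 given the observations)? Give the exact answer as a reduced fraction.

Enumerate traces; 12 have nonzero weight after conditioning:
  (U=1, Z=2, Y=1, W=1, X=0) weight 1/135
  (U=1, Z=2, Y=1, W=1, X=1) weight 2/135
  (U=1, Z=2, Y=2, W=0, X=0) weight 1/135
  (U=1, Z=2, Y=2, W=0, X=1) weight 2/135
  (U=1, Z=3, Y=1, W=1, X=0) weight 1/135
  (U=1, Z=3, Y=1, W=1, X=1) weight 2/135
  (U=1, Z=3, Y=2, W=0, X=0) weight 1/135
  (U=1, Z=3, Y=2, W=0, X=1) weight 2/135
  … 4 more
Group by W:
  weight(W=0) = 1/18
  weight(W=1) = 17/180
Total weight = 1/18 + 17/180 = 3/20
P(W=0 | obs) = 1/18 / 3/20 = 10/27
P(W=1 | obs) = 17/180 / 3/20 = 17/27

P(W = 1 | obs) = 17/27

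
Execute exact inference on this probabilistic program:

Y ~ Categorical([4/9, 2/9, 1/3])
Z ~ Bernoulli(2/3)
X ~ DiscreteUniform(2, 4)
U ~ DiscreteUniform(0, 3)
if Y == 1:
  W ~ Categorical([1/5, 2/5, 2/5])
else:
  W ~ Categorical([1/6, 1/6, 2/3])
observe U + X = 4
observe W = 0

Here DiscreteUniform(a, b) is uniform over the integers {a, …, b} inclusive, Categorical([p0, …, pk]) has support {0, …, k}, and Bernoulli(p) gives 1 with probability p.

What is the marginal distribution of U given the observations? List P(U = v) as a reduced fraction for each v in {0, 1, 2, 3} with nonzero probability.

Enumerate traces; 18 have nonzero weight after conditioning:
  (Y=0, Z=0, X=2, U=2, W=0) weight 1/486
  (Y=0, Z=0, X=3, U=1, W=0) weight 1/486
  (Y=0, Z=0, X=4, U=0, W=0) weight 1/486
  (Y=0, Z=1, X=2, U=2, W=0) weight 1/243
  (Y=0, Z=1, X=3, U=1, W=0) weight 1/243
  (Y=0, Z=1, X=4, U=0, W=0) weight 1/243
  (Y=1, Z=0, X=2, U=2, W=0) weight 1/810
  (Y=1, Z=0, X=3, U=1, W=0) weight 1/810
  … 10 more
Group by U:
  weight(U=0) = 47/3240
  weight(U=1) = 47/3240
  weight(U=2) = 47/3240
Total weight = 47/3240 + 47/3240 + 47/3240 = 47/1080
P(U=0 | obs) = 47/3240 / 47/1080 = 1/3
P(U=1 | obs) = 47/3240 / 47/1080 = 1/3
P(U=2 | obs) = 47/3240 / 47/1080 = 1/3

P(U=0) = 1/3, P(U=1) = 1/3, P(U=2) = 1/3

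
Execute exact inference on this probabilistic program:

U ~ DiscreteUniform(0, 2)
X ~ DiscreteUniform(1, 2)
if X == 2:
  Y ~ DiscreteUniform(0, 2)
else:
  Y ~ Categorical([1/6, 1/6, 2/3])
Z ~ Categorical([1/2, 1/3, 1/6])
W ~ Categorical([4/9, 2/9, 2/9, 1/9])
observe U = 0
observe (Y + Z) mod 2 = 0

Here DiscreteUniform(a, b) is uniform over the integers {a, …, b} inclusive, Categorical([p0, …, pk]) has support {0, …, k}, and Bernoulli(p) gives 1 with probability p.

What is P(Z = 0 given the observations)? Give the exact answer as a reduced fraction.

Enumerate traces; 40 have nonzero weight after conditioning:
  (U=0, X=1, Y=0, Z=0, W=0) weight 1/162
  (U=0, X=1, Y=0, Z=0, W=1) weight 1/324
  (U=0, X=1, Y=0, Z=0, W=2) weight 1/324
  (U=0, X=1, Y=0, Z=0, W=3) weight 1/648
  (U=0, X=1, Y=0, Z=2, W=0) weight 1/486
  (U=0, X=1, Y=0, Z=2, W=1) weight 1/972
  (U=0, X=1, Y=0, Z=2, W=2) weight 1/972
  (U=0, X=1, Y=0, Z=2, W=3) weight 1/1944
  (U=0, X=1, Y=1, Z=1, W=0) weight 1/243
  … 31 more
Group by Z:
  weight(Z=0) = 1/8
  weight(Z=1) = 1/36
  weight(Z=2) = 1/24
Total weight = 1/8 + 1/36 + 1/24 = 7/36
P(Z=0 | obs) = 1/8 / 7/36 = 9/14
P(Z=1 | obs) = 1/36 / 7/36 = 1/7
P(Z=2 | obs) = 1/24 / 7/36 = 3/14

P(Z = 0 | obs) = 9/14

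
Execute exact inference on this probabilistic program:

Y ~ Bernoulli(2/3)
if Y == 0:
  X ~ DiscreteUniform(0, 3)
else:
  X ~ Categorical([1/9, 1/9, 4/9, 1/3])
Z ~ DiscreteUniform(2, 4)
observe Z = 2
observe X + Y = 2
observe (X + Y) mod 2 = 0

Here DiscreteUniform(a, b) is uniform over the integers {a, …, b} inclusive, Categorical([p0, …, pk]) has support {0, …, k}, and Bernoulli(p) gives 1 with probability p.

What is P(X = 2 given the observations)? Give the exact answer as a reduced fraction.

P(X = 2 | obs) = 9/17

Enumerate traces; 2 have nonzero weight after conditioning:
  (Y=0, X=2, Z=2) weight 1/36
  (Y=1, X=1, Z=2) weight 2/81
Group by X:
  weight(X=1) = 2/81
  weight(X=2) = 1/36
Total weight = 2/81 + 1/36 = 17/324
P(X=1 | obs) = 2/81 / 17/324 = 8/17
P(X=2 | obs) = 1/36 / 17/324 = 9/17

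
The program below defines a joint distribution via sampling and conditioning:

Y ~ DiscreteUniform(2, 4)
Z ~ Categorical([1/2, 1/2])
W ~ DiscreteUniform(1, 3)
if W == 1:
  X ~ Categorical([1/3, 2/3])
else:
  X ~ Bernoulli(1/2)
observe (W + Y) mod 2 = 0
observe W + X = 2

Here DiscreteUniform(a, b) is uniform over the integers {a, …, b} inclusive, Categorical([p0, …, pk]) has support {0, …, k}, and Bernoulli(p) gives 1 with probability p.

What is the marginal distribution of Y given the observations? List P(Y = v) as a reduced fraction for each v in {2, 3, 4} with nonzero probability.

P(Y=2) = 3/10, P(Y=3) = 2/5, P(Y=4) = 3/10

Enumerate traces; 6 have nonzero weight after conditioning:
  (Y=2, Z=0, W=2, X=0) weight 1/36
  (Y=2, Z=1, W=2, X=0) weight 1/36
  (Y=3, Z=0, W=1, X=1) weight 1/27
  (Y=3, Z=1, W=1, X=1) weight 1/27
  (Y=4, Z=0, W=2, X=0) weight 1/36
  (Y=4, Z=1, W=2, X=0) weight 1/36
Group by Y:
  weight(Y=2) = 1/18
  weight(Y=3) = 2/27
  weight(Y=4) = 1/18
Total weight = 1/18 + 2/27 + 1/18 = 5/27
P(Y=2 | obs) = 1/18 / 5/27 = 3/10
P(Y=3 | obs) = 2/27 / 5/27 = 2/5
P(Y=4 | obs) = 1/18 / 5/27 = 3/10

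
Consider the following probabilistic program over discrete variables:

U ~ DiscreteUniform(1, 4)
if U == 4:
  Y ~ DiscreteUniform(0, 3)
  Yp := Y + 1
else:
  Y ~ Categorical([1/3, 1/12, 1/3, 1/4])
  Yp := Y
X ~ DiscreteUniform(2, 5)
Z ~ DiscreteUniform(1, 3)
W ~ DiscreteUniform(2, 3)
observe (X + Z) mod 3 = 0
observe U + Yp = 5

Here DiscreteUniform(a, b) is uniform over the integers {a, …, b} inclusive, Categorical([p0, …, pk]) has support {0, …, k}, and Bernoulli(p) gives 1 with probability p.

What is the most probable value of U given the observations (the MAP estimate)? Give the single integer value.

Enumerate traces; 24 have nonzero weight after conditioning:
  (U=2, Y=3, X=2, Z=1, W=2) weight 1/384
  (U=2, Y=3, X=2, Z=1, W=3) weight 1/384
  (U=2, Y=3, X=3, Z=3, W=2) weight 1/384
  (U=2, Y=3, X=3, Z=3, W=3) weight 1/384
  (U=2, Y=3, X=4, Z=2, W=2) weight 1/384
  (U=2, Y=3, X=4, Z=2, W=3) weight 1/384
  (U=2, Y=3, X=5, Z=1, W=2) weight 1/384
  (U=2, Y=3, X=5, Z=1, W=3) weight 1/384
  (U=3, Y=2, X=2, Z=1, W=2) weight 1/288
  (U=4, Y=0, X=2, Z=1, W=2) weight 1/384
  … 14 more
Group by U:
  weight(U=2) = 1/48
  weight(U=3) = 1/36
  weight(U=4) = 1/48
Total weight = 1/48 + 1/36 + 1/48 = 5/72
P(U=2 | obs) = 1/48 / 5/72 = 3/10
P(U=3 | obs) = 1/36 / 5/72 = 2/5
P(U=4 | obs) = 1/48 / 5/72 = 3/10
argmax = 3

argmax_v P(U = v | obs) = 3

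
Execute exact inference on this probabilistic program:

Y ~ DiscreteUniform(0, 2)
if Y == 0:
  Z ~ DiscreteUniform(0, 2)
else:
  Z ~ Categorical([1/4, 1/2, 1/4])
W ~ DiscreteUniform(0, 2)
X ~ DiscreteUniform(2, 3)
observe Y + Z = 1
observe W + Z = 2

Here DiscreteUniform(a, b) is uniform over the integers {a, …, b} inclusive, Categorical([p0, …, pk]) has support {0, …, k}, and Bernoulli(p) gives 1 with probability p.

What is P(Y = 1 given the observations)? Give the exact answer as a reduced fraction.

P(Y = 1 | obs) = 3/7

Enumerate traces; 4 have nonzero weight after conditioning:
  (Y=0, Z=1, W=1, X=2) weight 1/54
  (Y=0, Z=1, W=1, X=3) weight 1/54
  (Y=1, Z=0, W=2, X=2) weight 1/72
  (Y=1, Z=0, W=2, X=3) weight 1/72
Group by Y:
  weight(Y=0) = 1/27
  weight(Y=1) = 1/36
Total weight = 1/27 + 1/36 = 7/108
P(Y=0 | obs) = 1/27 / 7/108 = 4/7
P(Y=1 | obs) = 1/36 / 7/108 = 3/7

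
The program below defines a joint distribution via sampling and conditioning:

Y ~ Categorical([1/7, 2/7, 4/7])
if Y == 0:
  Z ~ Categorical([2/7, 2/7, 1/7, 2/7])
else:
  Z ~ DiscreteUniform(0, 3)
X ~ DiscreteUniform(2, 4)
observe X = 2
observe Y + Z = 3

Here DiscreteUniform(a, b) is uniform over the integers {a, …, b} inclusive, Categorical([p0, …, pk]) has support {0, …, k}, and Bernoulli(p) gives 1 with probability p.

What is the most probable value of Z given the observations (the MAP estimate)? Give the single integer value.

Enumerate traces; 3 have nonzero weight after conditioning:
  (Y=0, Z=3, X=2) weight 2/147
  (Y=1, Z=2, X=2) weight 1/42
  (Y=2, Z=1, X=2) weight 1/21
Group by Z:
  weight(Z=1) = 1/21
  weight(Z=2) = 1/42
  weight(Z=3) = 2/147
Total weight = 1/21 + 1/42 + 2/147 = 25/294
P(Z=1 | obs) = 1/21 / 25/294 = 14/25
P(Z=2 | obs) = 1/42 / 25/294 = 7/25
P(Z=3 | obs) = 2/147 / 25/294 = 4/25
argmax = 1

argmax_v P(Z = v | obs) = 1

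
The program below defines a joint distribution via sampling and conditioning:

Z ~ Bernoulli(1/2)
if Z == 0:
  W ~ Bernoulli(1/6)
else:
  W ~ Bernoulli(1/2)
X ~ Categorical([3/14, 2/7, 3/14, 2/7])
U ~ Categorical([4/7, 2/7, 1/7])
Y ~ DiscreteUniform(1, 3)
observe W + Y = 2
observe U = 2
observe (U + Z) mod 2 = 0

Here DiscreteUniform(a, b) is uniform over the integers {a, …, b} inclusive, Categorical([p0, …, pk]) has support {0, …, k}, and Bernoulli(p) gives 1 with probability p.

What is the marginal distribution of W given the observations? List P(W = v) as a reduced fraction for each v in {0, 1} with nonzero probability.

Enumerate traces; 8 have nonzero weight after conditioning:
  (Z=0, W=0, X=0, U=2, Y=2) weight 5/1176
  (Z=0, W=0, X=1, U=2, Y=2) weight 5/882
  (Z=0, W=0, X=2, U=2, Y=2) weight 5/1176
  (Z=0, W=0, X=3, U=2, Y=2) weight 5/882
  (Z=0, W=1, X=0, U=2, Y=1) weight 1/1176
  (Z=0, W=1, X=1, U=2, Y=1) weight 1/882
  (Z=0, W=1, X=2, U=2, Y=1) weight 1/1176
  (Z=0, W=1, X=3, U=2, Y=1) weight 1/882
Group by W:
  weight(W=0) = 5/252
  weight(W=1) = 1/252
Total weight = 5/252 + 1/252 = 1/42
P(W=0 | obs) = 5/252 / 1/42 = 5/6
P(W=1 | obs) = 1/252 / 1/42 = 1/6

P(W=0) = 5/6, P(W=1) = 1/6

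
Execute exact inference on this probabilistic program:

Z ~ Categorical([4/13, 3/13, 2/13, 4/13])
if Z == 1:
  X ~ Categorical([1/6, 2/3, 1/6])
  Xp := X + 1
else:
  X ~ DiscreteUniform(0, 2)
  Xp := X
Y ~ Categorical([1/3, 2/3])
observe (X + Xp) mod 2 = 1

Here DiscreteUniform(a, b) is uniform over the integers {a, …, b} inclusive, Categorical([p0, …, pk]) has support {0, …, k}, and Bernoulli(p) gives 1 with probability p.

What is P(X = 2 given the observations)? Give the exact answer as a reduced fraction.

P(X = 2 | obs) = 1/6

Enumerate traces; 6 have nonzero weight after conditioning:
  (Z=1, X=0, Y=0) weight 1/78
  (Z=1, X=0, Y=1) weight 1/39
  (Z=1, X=1, Y=0) weight 2/39
  (Z=1, X=1, Y=1) weight 4/39
  (Z=1, X=2, Y=0) weight 1/78
  (Z=1, X=2, Y=1) weight 1/39
Group by X:
  weight(X=0) = 1/26
  weight(X=1) = 2/13
  weight(X=2) = 1/26
Total weight = 1/26 + 2/13 + 1/26 = 3/13
P(X=0 | obs) = 1/26 / 3/13 = 1/6
P(X=1 | obs) = 2/13 / 3/13 = 2/3
P(X=2 | obs) = 1/26 / 3/13 = 1/6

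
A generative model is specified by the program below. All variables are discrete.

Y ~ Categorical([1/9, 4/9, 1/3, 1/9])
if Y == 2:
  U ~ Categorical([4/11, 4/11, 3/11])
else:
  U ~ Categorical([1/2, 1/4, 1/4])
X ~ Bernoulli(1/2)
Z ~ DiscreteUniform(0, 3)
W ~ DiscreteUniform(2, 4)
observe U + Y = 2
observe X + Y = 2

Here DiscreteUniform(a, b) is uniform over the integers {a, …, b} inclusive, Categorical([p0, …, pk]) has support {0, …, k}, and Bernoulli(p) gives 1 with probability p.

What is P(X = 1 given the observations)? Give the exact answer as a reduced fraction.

Enumerate traces; 24 have nonzero weight after conditioning:
  (Y=1, U=1, X=1, Z=0, W=2) weight 1/216
  (Y=1, U=1, X=1, Z=0, W=3) weight 1/216
  (Y=1, U=1, X=1, Z=0, W=4) weight 1/216
  (Y=1, U=1, X=1, Z=1, W=2) weight 1/216
  (Y=1, U=1, X=1, Z=1, W=3) weight 1/216
  (Y=1, U=1, X=1, Z=1, W=4) weight 1/216
  (Y=1, U=1, X=1, Z=2, W=2) weight 1/216
  (Y=1, U=1, X=1, Z=2, W=3) weight 1/216
  (Y=2, U=0, X=0, Z=0, W=2) weight 1/198
  … 15 more
Group by X:
  weight(X=0) = 2/33
  weight(X=1) = 1/18
Total weight = 2/33 + 1/18 = 23/198
P(X=0 | obs) = 2/33 / 23/198 = 12/23
P(X=1 | obs) = 1/18 / 23/198 = 11/23

P(X = 1 | obs) = 11/23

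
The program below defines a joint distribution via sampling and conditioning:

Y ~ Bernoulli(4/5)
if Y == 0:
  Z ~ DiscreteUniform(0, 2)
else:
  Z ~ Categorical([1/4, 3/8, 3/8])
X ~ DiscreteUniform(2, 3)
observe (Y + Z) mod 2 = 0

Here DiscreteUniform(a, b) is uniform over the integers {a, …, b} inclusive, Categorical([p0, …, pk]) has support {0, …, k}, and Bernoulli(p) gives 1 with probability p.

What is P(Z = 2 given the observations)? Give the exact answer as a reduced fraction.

P(Z = 2 | obs) = 2/13

Enumerate traces; 6 have nonzero weight after conditioning:
  (Y=0, Z=0, X=2) weight 1/30
  (Y=0, Z=0, X=3) weight 1/30
  (Y=0, Z=2, X=2) weight 1/30
  (Y=0, Z=2, X=3) weight 1/30
  (Y=1, Z=1, X=2) weight 3/20
  (Y=1, Z=1, X=3) weight 3/20
Group by Z:
  weight(Z=0) = 1/15
  weight(Z=1) = 3/10
  weight(Z=2) = 1/15
Total weight = 1/15 + 3/10 + 1/15 = 13/30
P(Z=0 | obs) = 1/15 / 13/30 = 2/13
P(Z=1 | obs) = 3/10 / 13/30 = 9/13
P(Z=2 | obs) = 1/15 / 13/30 = 2/13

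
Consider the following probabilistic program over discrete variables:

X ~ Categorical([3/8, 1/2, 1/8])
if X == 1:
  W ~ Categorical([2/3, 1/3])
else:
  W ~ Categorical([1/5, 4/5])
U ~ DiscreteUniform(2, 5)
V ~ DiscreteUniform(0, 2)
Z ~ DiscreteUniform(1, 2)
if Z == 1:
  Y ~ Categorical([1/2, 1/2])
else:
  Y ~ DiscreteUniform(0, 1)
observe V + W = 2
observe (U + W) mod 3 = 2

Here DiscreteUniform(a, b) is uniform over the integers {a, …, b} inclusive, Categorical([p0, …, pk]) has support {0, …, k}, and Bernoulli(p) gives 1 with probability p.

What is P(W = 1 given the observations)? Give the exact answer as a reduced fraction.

P(W = 1 | obs) = 17/43

Enumerate traces; 36 have nonzero weight after conditioning:
  (X=0, W=0, U=2, V=2, Z=1, Y=0) weight 1/640
  (X=0, W=0, U=2, V=2, Z=1, Y=1) weight 1/640
  (X=0, W=0, U=2, V=2, Z=2, Y=0) weight 1/640
  (X=0, W=0, U=2, V=2, Z=2, Y=1) weight 1/640
  (X=0, W=0, U=5, V=2, Z=1, Y=0) weight 1/640
  (X=0, W=0, U=5, V=2, Z=1, Y=1) weight 1/640
  (X=0, W=0, U=5, V=2, Z=2, Y=0) weight 1/640
  (X=0, W=0, U=5, V=2, Z=2, Y=1) weight 1/640
  (X=0, W=1, U=4, V=1, Z=1, Y=0) weight 1/160
  … 27 more
Group by W:
  weight(W=0) = 13/180
  weight(W=1) = 17/360
Total weight = 13/180 + 17/360 = 43/360
P(W=0 | obs) = 13/180 / 43/360 = 26/43
P(W=1 | obs) = 17/360 / 43/360 = 17/43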